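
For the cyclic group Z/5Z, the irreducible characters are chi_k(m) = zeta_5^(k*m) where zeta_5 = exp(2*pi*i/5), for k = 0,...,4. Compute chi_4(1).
chi_4(1) = zeta_5^4 = exp(-2*I*pi/5)

Proof sketch: chi_4(1) = zeta_5^(4*1) = zeta_5^4. Since zeta_5^5 = 1, this equals zeta_5^4 = exp(2*pi*i*4/5) = exp(-2*I*pi/5).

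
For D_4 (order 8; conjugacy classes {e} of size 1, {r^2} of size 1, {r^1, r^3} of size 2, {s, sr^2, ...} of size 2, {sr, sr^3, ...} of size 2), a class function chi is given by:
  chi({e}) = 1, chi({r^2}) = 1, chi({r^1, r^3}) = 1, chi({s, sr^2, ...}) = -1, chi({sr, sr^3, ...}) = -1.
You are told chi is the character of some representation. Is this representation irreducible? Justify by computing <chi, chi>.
Irreducible: <chi, chi> = 1.

Argument: <chi, chi> = (1/|G|) sum_C |C| * |chi(C)|^2 = (1/8)[1*|1|^2 + 1*|1|^2 + 2*|1|^2 + 2*|-1|^2 + 2*|-1|^2]
  = (1/8)[(1) + (1) + (2) + (2) + (2)] = 8/8 = 1.
A character is irreducible iff <chi, chi> = 1, so this representation is irreducible.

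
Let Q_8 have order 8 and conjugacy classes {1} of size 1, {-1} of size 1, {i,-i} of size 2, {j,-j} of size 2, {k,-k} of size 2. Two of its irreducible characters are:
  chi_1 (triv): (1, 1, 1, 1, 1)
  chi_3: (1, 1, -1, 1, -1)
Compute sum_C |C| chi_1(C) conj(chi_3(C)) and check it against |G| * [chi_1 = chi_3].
Sum = 0; so <chi_1, chi_3> = 0 (distinct irreducibles are orthogonal).

Derivation: Compute term by term over conjugacy classes (|C| * chi_1(C) * conj(chi_3(C))):
  1*(1)*conj(1) + 1*(1)*conj(1) + 2*(1)*conj(-1) + 2*(1)*conj(1) + 2*(1)*conj(-1)
  = (1) + (1) + (-2) + (2) + (-2)
  = 0.
Dividing by |G| = 8 gives 0/8 = 0, matching the row-orthogonality relation <chi_1, chi_3> = [chi_1 = chi_3].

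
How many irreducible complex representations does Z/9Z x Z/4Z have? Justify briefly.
36

Working: The number of irreducible complex representations of a finite group equals its number of conjugacy classes. Z/9Z x Z/4Z is abelian of order 36, so every element is its own conjugacy class: 36 classes, so Z/9Z x Z/4Z (order 36) has exactly 36 irreducible complex representations.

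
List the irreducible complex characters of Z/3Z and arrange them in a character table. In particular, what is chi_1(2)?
Character table of Z/3Z (irreps indexed chi_0,...,chi_2 with chi_k(m) = zeta_3^(k*m), zeta_3 = exp(2*pi*i/3)):
  irrep \ class  {0} (size 1)  {1} (size 1)    {2} (size 1)  
  chi_0          1             1               1             
  chi_1          1             exp(2*I*pi/3)   exp(-2*I*pi/3)
  chi_2          1             exp(-2*I*pi/3)  exp(2*I*pi/3) 

Spot check: chi_1(2) = zeta_3^(1*2) = zeta_3^2 = exp(-2*I*pi/3).

Argument: Z/3Z is abelian, so all 3 irreducible complex representations are 1-dimensional. They are given by chi_k(m) = zeta_3^(k*m) for k = 0,...,2. Row orthogonality: sum_m chi_k(m) conj(chi_l(m)) = 3 * [k = l].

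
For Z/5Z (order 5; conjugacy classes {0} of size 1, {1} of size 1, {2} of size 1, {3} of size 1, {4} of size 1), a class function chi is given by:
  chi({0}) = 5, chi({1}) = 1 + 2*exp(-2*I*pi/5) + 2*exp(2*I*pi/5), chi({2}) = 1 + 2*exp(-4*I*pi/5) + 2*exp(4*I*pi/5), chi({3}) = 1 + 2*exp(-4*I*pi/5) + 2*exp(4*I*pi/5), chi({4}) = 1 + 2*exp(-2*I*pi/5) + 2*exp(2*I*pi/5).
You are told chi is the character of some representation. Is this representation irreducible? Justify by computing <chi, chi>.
Not irreducible (reducible): <chi, chi> = 9 > 1.

Solution. <chi, chi> = (1/|G|) sum_C |C| * |chi(C)|^2 = (1/5)[1*|5|^2 + 1*|1 + 2*exp(-2*I*pi/5) + 2*exp(2*I*pi/5)|^2 + 1*|1 + 2*exp(-4*I*pi/5) + 2*exp(4*I*pi/5)|^2 + 1*|1 + 2*exp(-4*I*pi/5) + 2*exp(4*I*pi/5)|^2 + 1*|1 + 2*exp(-2*I*pi/5) + 2*exp(2*I*pi/5)|^2]
  = (1/5)[(25) + (5) + (5) + (5) + (5)] = 45/5 = 9.
(Exp terms are combined using exp(i*s)*conj(exp(i*t)) = exp(i*(s-t)), and sums of them are collapsed using the identity that for every m > 1 the m distinct m-th roots of unity sum to 0, e.g. 1 + exp(2*I*pi/3) + exp(-2*I*pi/3) = 0.)
A character is irreducible iff <chi, chi> = 1, so this representation is reducible.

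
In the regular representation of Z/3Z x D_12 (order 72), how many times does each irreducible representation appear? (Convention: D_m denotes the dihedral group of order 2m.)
Each irreducible V_i of dimension d_i appears with multiplicity d_i, i.e. rho_reg = (direct sum over all irreducibles V_i) d_i V_i. The irreducible dimensions for Z/3Z x D_12 are 1, 1, 1, 1, 1, 1, 1, 1, 1, 1, 1, 1, 2, 2, 2, 2, 2, 2, 2, 2, 2, 2, 2, 2, 2, 2, 2: 12 irreducibles of dimension 1, each with multiplicity 1; 15 irreducibles of dimension 2, each with multiplicity 2. Total dimension 12*1*1 + 15*2*2 = 72 = |G|.

Derivation: General theorem: in the regular representation of a finite group G, each irreducible appears with multiplicity equal to its dimension. Check: dim(rho_reg) = sum d_i^2 = 1 + 1 + 1 + 1 + 1 + 1 + 1 + 1 + 1 + 1 + 1 + 1 + 4 + 4 + 4 + 4 + 4 + 4 + 4 + 4 + 4 + 4 + 4 + 4 + 4 + 4 + 4 = 72 = |G|.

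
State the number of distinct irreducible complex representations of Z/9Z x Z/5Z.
45

Why: The number of irreducible complex representations of a finite group equals its number of conjugacy classes. Z/9Z x Z/5Z is abelian of order 45, so every element is its own conjugacy class: 45 classes, so Z/9Z x Z/5Z (order 45) has exactly 45 irreducible complex representations.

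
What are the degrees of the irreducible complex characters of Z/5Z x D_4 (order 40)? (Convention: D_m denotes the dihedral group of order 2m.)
Dimensions: 1, 1, 1, 1, 1, 1, 1, 1, 1, 1, 1, 1, 1, 1, 1, 1, 1, 1, 1, 1, 2, 2, 2, 2, 2

Justification: There are 25 irreducibles (= number of conjugacy classes). Their dimensions d_i satisfy sum d_i^2 = |G| = 40: 1 + 1 + 1 + 1 + 1 + 1 + 1 + 1 + 1 + 1 + 1 + 1 + 1 + 1 + 1 + 1 + 1 + 1 + 1 + 1 + 4 + 4 + 4 + 4 + 4 = 40. (For the product with Z/5Z: each of the 5 1-dim characters of Z/5Z tensors with each irrep of D_4, giving 5 copies of each D_4-dimension.)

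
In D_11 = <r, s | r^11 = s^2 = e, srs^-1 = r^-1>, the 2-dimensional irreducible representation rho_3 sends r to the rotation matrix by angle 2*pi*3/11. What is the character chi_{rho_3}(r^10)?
chi_{rho_3}(r^10) = 2*cos(2*pi*3*10/11) = -2*cos(5*pi/11)

Why: rho_3(r^10) is rotation by angle 2*pi*3*10/11, whose trace is 2*cos(2*pi*3*10/11) = -2*cos(5*pi/11).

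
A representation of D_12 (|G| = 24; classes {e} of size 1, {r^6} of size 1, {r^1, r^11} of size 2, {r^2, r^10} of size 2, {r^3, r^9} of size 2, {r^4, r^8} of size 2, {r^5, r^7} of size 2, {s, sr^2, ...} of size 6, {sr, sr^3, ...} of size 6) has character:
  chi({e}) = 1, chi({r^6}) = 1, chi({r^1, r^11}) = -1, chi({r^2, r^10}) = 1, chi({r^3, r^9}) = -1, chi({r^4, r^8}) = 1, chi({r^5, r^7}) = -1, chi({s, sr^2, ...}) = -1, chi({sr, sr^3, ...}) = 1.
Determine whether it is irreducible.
Irreducible: <chi, chi> = 1.

Working: <chi, chi> = (1/|G|) sum_C |C| * |chi(C)|^2 = (1/24)[1*|1|^2 + 1*|1|^2 + 2*|-1|^2 + 2*|1|^2 + 2*|-1|^2 + 2*|1|^2 + 2*|-1|^2 + 6*|-1|^2 + 6*|1|^2]
  = (1/24)[(1) + (1) + (2) + (2) + (2) + (2) + (2) + (6) + (6)] = 24/24 = 1.
A character is irreducible iff <chi, chi> = 1, so this representation is irreducible.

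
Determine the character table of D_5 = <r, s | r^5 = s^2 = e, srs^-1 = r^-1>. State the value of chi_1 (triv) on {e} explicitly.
Conjugacy classes: {e} of size 1, {r^1, r^4} of size 2, {r^2, r^3} of size 2, {s, sr, ..., sr^4} of size 5.
Character table:
  irrep \ class              {e} (size 1)  {r^1, r^4} (size 2)  {r^2, r^3} (size 2)  {s, sr, ..., sr^4} (size 5)
  chi_1 (triv)               1             1                    1                    1                          
  chi_2 (sign: r->1, s->-1)  1             1                    1                    -1                         
  chi_3 (2d, j=1)            2             -1/2 + sqrt(5)/2     -sqrt(5)/2 - 1/2     0                          
  chi_4 (2d, j=2)            2             -sqrt(5)/2 - 1/2     -1/2 + sqrt(5)/2     0                          

Spot check: chi_1 (triv) on {e} = 1.

D_5 has order 2*5 = 10 with 4 conjugacy classes, hence 4 irreducibles. Sum of squared dims 1 + 1 + 4 + 4 = 10 = |G|. Linear characters come from the abelianisation; the 2-dimensional irreps have character r^k -> 2*cos(2*pi*j*k/5), reflections -> 0.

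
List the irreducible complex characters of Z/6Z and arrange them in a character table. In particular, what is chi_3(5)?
Character table of Z/6Z (irreps indexed chi_0,...,chi_5 with chi_k(m) = zeta_6^(k*m), zeta_6 = exp(2*pi*i/6)):
  irrep \ class  {0} (size 1)  {1} (size 1)    {2} (size 1)    {3} (size 1)  {4} (size 1)    {5} (size 1)  
  chi_0          1             1               1               1             1               1             
  chi_1          1             exp(I*pi/3)     exp(2*I*pi/3)   -1            exp(-2*I*pi/3)  exp(-I*pi/3)  
  chi_2          1             exp(2*I*pi/3)   exp(-2*I*pi/3)  1             exp(2*I*pi/3)   exp(-2*I*pi/3)
  chi_3          1             -1              1               -1            1               -1            
  chi_4          1             exp(-2*I*pi/3)  exp(2*I*pi/3)   1             exp(-2*I*pi/3)  exp(2*I*pi/3) 
  chi_5          1             exp(-I*pi/3)    exp(-2*I*pi/3)  -1            exp(2*I*pi/3)   exp(I*pi/3)   

Spot check: chi_3(5) = zeta_6^(3*5) = zeta_6^15 = -1.

Solution. Z/6Z is abelian, so all 6 irreducible complex representations are 1-dimensional. They are given by chi_k(m) = zeta_6^(k*m) for k = 0,...,5. Row orthogonality: sum_m chi_k(m) conj(chi_l(m)) = 6 * [k = l].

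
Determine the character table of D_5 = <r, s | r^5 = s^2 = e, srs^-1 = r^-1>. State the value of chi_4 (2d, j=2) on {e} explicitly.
Conjugacy classes: {e} of size 1, {r^1, r^4} of size 2, {r^2, r^3} of size 2, {s, sr, ..., sr^4} of size 5.
Character table:
  irrep \ class              {e} (size 1)  {r^1, r^4} (size 2)  {r^2, r^3} (size 2)  {s, sr, ..., sr^4} (size 5)
  chi_1 (triv)               1             1                    1                    1                          
  chi_2 (sign: r->1, s->-1)  1             1                    1                    -1                         
  chi_3 (2d, j=1)            2             -1/2 + sqrt(5)/2     -sqrt(5)/2 - 1/2     0                          
  chi_4 (2d, j=2)            2             -sqrt(5)/2 - 1/2     -1/2 + sqrt(5)/2     0                          

Spot check: chi_4 (2d, j=2) on {e} = 2.

Proof sketch: D_5 has order 2*5 = 10 with 4 conjugacy classes, hence 4 irreducibles. Sum of squared dims 1 + 1 + 4 + 4 = 10 = |G|. Linear characters come from the abelianisation; the 2-dimensional irreps have character r^k -> 2*cos(2*pi*j*k/5), reflections -> 0.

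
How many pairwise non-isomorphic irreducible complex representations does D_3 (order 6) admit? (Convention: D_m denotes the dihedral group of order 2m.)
3

Working: The number of irreducible complex representations of a finite group equals its number of conjugacy classes. D_3 has 3 conjugacy classes ((n+3)/2 for n odd), so D_3 (order 6) has exactly 3 irreducible complex representations.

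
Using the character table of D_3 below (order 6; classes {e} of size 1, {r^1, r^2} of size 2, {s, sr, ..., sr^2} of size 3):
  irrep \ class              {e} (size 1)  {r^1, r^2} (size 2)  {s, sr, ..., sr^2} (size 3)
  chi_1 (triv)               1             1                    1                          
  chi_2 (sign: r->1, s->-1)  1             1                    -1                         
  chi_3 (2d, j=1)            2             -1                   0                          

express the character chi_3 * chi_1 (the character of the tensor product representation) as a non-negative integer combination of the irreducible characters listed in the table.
chi_3 tensor chi_1 = chi_3 (all other irreducibles have multiplicity 0).

Solution. The character of a tensor product is the pointwise product (chi_3 * chi_1)(C) = chi_3(C) * chi_1(C):
  {e}: (2)*(1), {r^1, r^2}: (-1)*(1), {s, sr, ..., sr^2}: (0)*(1)
so (chi_3 * chi_1) takes values
  {e} -> 2, {r^1, r^2} -> -1, {s, sr, ..., sr^2} -> 0.
Now take the inner product of this character with each irreducible chi from the table, <chi_3*chi_1, chi> = (1/6) sum_C |C| (chi_3*chi_1)(C) conj(chi(C)):
  <chi_3*chi_1, chi_1> = (1/6)[1*(2)*conj(1) + 2*(-1)*conj(1) + 3*(0)*conj(1)]
      = (1/6)[(2) + (-2) + (0)] = 0/6 = 0
  <chi_3*chi_1, chi_2> = (1/6)[1*(2)*conj(1) + 2*(-1)*conj(1) + 3*(0)*conj(-1)]
      = (1/6)[(2) + (-2) + (0)] = 0/6 = 0
  <chi_3*chi_1, chi_3> = (1/6)[1*(2)*conj(2) + 2*(-1)*conj(-1) + 3*(0)*conj(0)]
      = (1/6)[(4) + (2) + (0)] = 6/6 = 1
Hence the multiplicities are chi_3: 1. Dimension check: dim(chi_3)*dim(chi_1) = 2*1 = 2 and sum (mult * dim) = 1*2 = 2.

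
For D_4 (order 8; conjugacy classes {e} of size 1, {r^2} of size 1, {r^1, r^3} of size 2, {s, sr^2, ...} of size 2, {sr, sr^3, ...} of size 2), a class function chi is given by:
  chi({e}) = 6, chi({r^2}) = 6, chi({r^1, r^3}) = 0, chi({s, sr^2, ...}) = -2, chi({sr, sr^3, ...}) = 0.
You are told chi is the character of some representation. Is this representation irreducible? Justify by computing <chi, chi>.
Not irreducible (reducible): <chi, chi> = 10 > 1.

Argument: <chi, chi> = (1/|G|) sum_C |C| * |chi(C)|^2 = (1/8)[1*|6|^2 + 1*|6|^2 + 2*|0|^2 + 2*|-2|^2 + 2*|0|^2]
  = (1/8)[(36) + (36) + (0) + (8) + (0)] = 80/8 = 10.
A character is irreducible iff <chi, chi> = 1, so this representation is reducible.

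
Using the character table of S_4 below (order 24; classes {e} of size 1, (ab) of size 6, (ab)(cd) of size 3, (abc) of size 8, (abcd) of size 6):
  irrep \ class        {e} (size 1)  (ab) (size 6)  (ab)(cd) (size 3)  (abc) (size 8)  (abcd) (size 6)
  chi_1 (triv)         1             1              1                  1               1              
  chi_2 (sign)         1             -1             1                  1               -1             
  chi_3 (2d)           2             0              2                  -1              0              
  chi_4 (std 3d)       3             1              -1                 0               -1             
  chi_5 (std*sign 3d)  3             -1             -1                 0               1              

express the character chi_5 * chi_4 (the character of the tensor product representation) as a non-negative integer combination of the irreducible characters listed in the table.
chi_5 tensor chi_4 = chi_2 + chi_3 + chi_4 + chi_5 (all other irreducibles have multiplicity 0).

Derivation: The character of a tensor product is the pointwise product (chi_5 * chi_4)(C) = chi_5(C) * chi_4(C):
  {e}: (3)*(3), (ab): (-1)*(1), (ab)(cd): (-1)*(-1), (abc): (0)*(0), (abcd): (1)*(-1)
so (chi_5 * chi_4) takes values
  {e} -> 9, (ab) -> -1, (ab)(cd) -> 1, (abc) -> 0, (abcd) -> -1.
Now take the inner product of this character with each irreducible chi from the table, <chi_5*chi_4, chi> = (1/24) sum_C |C| (chi_5*chi_4)(C) conj(chi(C)):
  <chi_5*chi_4, chi_1> = (1/24)[1*(9)*conj(1) + 6*(-1)*conj(1) + 3*(1)*conj(1) + 8*(0)*conj(1) + 6*(-1)*conj(1)]
      = (1/24)[(9) + (-6) + (3) + (0) + (-6)] = 0/24 = 0
  <chi_5*chi_4, chi_2> = (1/24)[1*(9)*conj(1) + 6*(-1)*conj(-1) + 3*(1)*conj(1) + 8*(0)*conj(1) + 6*(-1)*conj(-1)]
      = (1/24)[(9) + (6) + (3) + (0) + (6)] = 24/24 = 1
  <chi_5*chi_4, chi_3> = (1/24)[1*(9)*conj(2) + 6*(-1)*conj(0) + 3*(1)*conj(2) + 8*(0)*conj(-1) + 6*(-1)*conj(0)]
      = (1/24)[(18) + (0) + (6) + (0) + (0)] = 24/24 = 1
  <chi_5*chi_4, chi_4> = (1/24)[1*(9)*conj(3) + 6*(-1)*conj(1) + 3*(1)*conj(-1) + 8*(0)*conj(0) + 6*(-1)*conj(-1)]
      = (1/24)[(27) + (-6) + (-3) + (0) + (6)] = 24/24 = 1
  <chi_5*chi_4, chi_5> = (1/24)[1*(9)*conj(3) + 6*(-1)*conj(-1) + 3*(1)*conj(-1) + 8*(0)*conj(0) + 6*(-1)*conj(1)]
      = (1/24)[(27) + (6) + (-3) + (0) + (-6)] = 24/24 = 1
Hence the multiplicities are chi_2: 1, chi_3: 1, chi_4: 1, chi_5: 1. Dimension check: dim(chi_5)*dim(chi_4) = 3*3 = 9 and sum (mult * dim) = 1*1 + 1*2 + 1*3 + 1*3 = 9.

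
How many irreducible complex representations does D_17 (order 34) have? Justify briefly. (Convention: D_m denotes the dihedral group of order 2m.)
10

Reasoning: The number of irreducible complex representations of a finite group equals its number of conjugacy classes. D_17 has 10 conjugacy classes ((n+3)/2 for n odd), so D_17 (order 34) has exactly 10 irreducible complex representations.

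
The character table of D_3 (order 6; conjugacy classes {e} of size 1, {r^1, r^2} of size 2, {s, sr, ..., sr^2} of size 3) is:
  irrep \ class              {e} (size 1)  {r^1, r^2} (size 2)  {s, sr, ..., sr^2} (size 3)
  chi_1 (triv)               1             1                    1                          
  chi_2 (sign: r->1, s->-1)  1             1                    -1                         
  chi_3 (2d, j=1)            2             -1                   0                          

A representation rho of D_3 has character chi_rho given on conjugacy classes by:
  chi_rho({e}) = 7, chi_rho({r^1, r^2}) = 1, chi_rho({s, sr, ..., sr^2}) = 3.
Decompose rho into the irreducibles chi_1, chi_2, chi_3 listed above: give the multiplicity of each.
Multiplicities: chi_1: 3, chi_2: 0, chi_3: 2.

Derivation: Use <chi_rho, chi> = (1/|G|) sum_C |C| * chi_rho(C) * conj(chi(C)) with |G| = 6 for each irreducible chi in the table:
  <chi_rho, chi_1> = (1/6)[1*(7)*conj(1) + 2*(1)*conj(1) + 3*(3)*conj(1)]
      = (1/6)[(7) + (2) + (9)] = 18/6 = 3
  <chi_rho, chi_2> = (1/6)[1*(7)*conj(1) + 2*(1)*conj(1) + 3*(3)*conj(-1)]
      = (1/6)[(7) + (2) + (-9)] = 0/6 = 0
  <chi_rho, chi_3> = (1/6)[1*(7)*conj(2) + 2*(1)*conj(-1) + 3*(3)*conj(0)]
      = (1/6)[(14) + (-2) + (0)] = 12/6 = 2
Dimension check: dim(rho) = sum (mult * dim) = 3*1 + 0*1 + 2*2 = 7 = chi_rho(e) = 7.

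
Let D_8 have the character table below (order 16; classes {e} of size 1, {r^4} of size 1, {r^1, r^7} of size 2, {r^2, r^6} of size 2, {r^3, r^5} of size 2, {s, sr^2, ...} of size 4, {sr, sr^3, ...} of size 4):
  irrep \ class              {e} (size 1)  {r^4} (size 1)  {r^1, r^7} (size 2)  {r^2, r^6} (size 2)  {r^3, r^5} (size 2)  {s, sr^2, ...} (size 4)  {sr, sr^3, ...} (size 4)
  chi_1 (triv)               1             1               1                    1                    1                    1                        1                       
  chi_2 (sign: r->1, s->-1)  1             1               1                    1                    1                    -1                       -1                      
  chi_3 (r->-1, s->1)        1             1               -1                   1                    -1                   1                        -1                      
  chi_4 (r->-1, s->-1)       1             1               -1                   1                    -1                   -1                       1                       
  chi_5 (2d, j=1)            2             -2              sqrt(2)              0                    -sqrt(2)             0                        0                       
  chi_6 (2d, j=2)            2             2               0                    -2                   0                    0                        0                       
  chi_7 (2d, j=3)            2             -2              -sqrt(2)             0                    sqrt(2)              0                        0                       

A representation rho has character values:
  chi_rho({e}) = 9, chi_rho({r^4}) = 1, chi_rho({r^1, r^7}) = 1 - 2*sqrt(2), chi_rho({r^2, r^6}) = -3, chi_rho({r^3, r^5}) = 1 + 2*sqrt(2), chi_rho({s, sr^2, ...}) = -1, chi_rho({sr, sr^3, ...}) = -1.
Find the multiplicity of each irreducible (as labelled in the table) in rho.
Multiplicities: chi_1: 0, chi_2: 1, chi_3: 0, chi_4: 0, chi_5: 0, chi_6: 2, chi_7: 2.

Argument: Use <chi_rho, chi> = (1/|G|) sum_C |C| * chi_rho(C) * conj(chi(C)) with |G| = 16 for each irreducible chi in the table:
  <chi_rho, chi_1> = (1/16)[1*(9)*conj(1) + 1*(1)*conj(1) + 2*(1 - 2*sqrt(2))*conj(1) + 2*(-3)*conj(1) + 2*(1 + 2*sqrt(2))*conj(1) + 4*(-1)*conj(1) + 4*(-1)*conj(1)]
      = (1/16)[(9) + (1) + (2 - 4*sqrt(2)) + (-6) + (2 + 4*sqrt(2)) + (-4) + (-4)] = 0/16 = 0
  <chi_rho, chi_2> = (1/16)[1*(9)*conj(1) + 1*(1)*conj(1) + 2*(1 - 2*sqrt(2))*conj(1) + 2*(-3)*conj(1) + 2*(1 + 2*sqrt(2))*conj(1) + 4*(-1)*conj(-1) + 4*(-1)*conj(-1)]
      = (1/16)[(9) + (1) + (2 - 4*sqrt(2)) + (-6) + (2 + 4*sqrt(2)) + (4) + (4)] = 16/16 = 1
  <chi_rho, chi_3> = (1/16)[1*(9)*conj(1) + 1*(1)*conj(1) + 2*(1 - 2*sqrt(2))*conj(-1) + 2*(-3)*conj(1) + 2*(1 + 2*sqrt(2))*conj(-1) + 4*(-1)*conj(1) + 4*(-1)*conj(-1)]
      = (1/16)[(9) + (1) + (-2 + 4*sqrt(2)) + (-6) + (-4*sqrt(2) - 2) + (-4) + (4)] = 0/16 = 0
  <chi_rho, chi_4> = (1/16)[1*(9)*conj(1) + 1*(1)*conj(1) + 2*(1 - 2*sqrt(2))*conj(-1) + 2*(-3)*conj(1) + 2*(1 + 2*sqrt(2))*conj(-1) + 4*(-1)*conj(-1) + 4*(-1)*conj(1)]
      = (1/16)[(9) + (1) + (-2 + 4*sqrt(2)) + (-6) + (-4*sqrt(2) - 2) + (4) + (-4)] = 0/16 = 0
  <chi_rho, chi_5> = (1/16)[1*(9)*conj(2) + 1*(1)*conj(-2) + 2*(1 - 2*sqrt(2))*conj(sqrt(2)) + 2*(-3)*conj(0) + 2*(1 + 2*sqrt(2))*conj(-sqrt(2)) + 4*(-1)*conj(0) + 4*(-1)*conj(0)]
      = (1/16)[(18) + (-2) + (-8 + 2*sqrt(2)) + (0) + (-8 - 2*sqrt(2)) + (0) + (0)] = 0/16 = 0
  <chi_rho, chi_6> = (1/16)[1*(9)*conj(2) + 1*(1)*conj(2) + 2*(1 - 2*sqrt(2))*conj(0) + 2*(-3)*conj(-2) + 2*(1 + 2*sqrt(2))*conj(0) + 4*(-1)*conj(0) + 4*(-1)*conj(0)]
      = (1/16)[(18) + (2) + (0) + (12) + (0) + (0) + (0)] = 32/16 = 2
  <chi_rho, chi_7> = (1/16)[1*(9)*conj(2) + 1*(1)*conj(-2) + 2*(1 - 2*sqrt(2))*conj(-sqrt(2)) + 2*(-3)*conj(0) + 2*(1 + 2*sqrt(2))*conj(sqrt(2)) + 4*(-1)*conj(0) + 4*(-1)*conj(0)]
      = (1/16)[(18) + (-2) + (8 - 2*sqrt(2)) + (0) + (2*sqrt(2) + 8) + (0) + (0)] = 32/16 = 2
Dimension check: dim(rho) = sum (mult * dim) = 0*1 + 1*1 + 0*1 + 0*1 + 0*2 + 2*2 + 2*2 = 9 = chi_rho(e) = 9.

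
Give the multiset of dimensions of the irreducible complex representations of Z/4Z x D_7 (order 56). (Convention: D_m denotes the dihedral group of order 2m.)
Dimensions: 1, 1, 1, 1, 1, 1, 1, 1, 2, 2, 2, 2, 2, 2, 2, 2, 2, 2, 2, 2

Argument: There are 20 irreducibles (= number of conjugacy classes). Their dimensions d_i satisfy sum d_i^2 = |G| = 56: 1 + 1 + 1 + 1 + 1 + 1 + 1 + 1 + 4 + 4 + 4 + 4 + 4 + 4 + 4 + 4 + 4 + 4 + 4 + 4 = 56. (For the product with Z/4Z: each of the 4 1-dim characters of Z/4Z tensors with each irrep of D_7, giving 4 copies of each D_7-dimension.)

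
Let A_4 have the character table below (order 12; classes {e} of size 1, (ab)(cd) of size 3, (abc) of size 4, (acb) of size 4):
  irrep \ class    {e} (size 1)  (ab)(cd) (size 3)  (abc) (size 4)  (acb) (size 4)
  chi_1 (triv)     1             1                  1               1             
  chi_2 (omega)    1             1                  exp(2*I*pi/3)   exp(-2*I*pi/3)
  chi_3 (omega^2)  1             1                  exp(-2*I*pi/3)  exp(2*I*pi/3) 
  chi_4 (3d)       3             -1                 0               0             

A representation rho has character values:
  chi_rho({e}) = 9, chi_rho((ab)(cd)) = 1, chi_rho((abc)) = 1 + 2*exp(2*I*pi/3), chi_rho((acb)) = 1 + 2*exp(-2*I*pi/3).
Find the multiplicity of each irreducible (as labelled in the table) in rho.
Multiplicities: chi_1: 1, chi_2: 2, chi_3: 0, chi_4: 2.

Derivation: Use <chi_rho, chi> = (1/|G|) sum_C |C| * chi_rho(C) * conj(chi(C)) with |G| = 12 for each irreducible chi in the table:
  <chi_rho, chi_1> = (1/12)[1*(9)*conj(1) + 3*(1)*conj(1) + 4*(1 + 2*exp(2*I*pi/3))*conj(1) + 4*(1 + 2*exp(-2*I*pi/3))*conj(1)]
      = (1/12)[(9) + (3) + (4 + 8*exp(2*I*pi/3)) + (4 + 8*exp(-2*I*pi/3))] = 12/12 = 1
  <chi_rho, chi_2> = (1/12)[1*(9)*conj(1) + 3*(1)*conj(1) + 4*(1 + 2*exp(2*I*pi/3))*conj(exp(2*I*pi/3)) + 4*(1 + 2*exp(-2*I*pi/3))*conj(exp(-2*I*pi/3))]
      = (1/12)[(9) + (3) + (8 + 4*exp(-2*I*pi/3)) + (8 + 4*exp(2*I*pi/3))] = 24/12 = 2
  <chi_rho, chi_3> = (1/12)[1*(9)*conj(1) + 3*(1)*conj(1) + 4*(1 + 2*exp(2*I*pi/3))*conj(exp(-2*I*pi/3)) + 4*(1 + 2*exp(-2*I*pi/3))*conj(exp(2*I*pi/3))]
      = (1/12)[(9) + (3) + (8*exp(-2*I*pi/3) + 4*exp(2*I*pi/3)) + (4*exp(-2*I*pi/3) + 8*exp(2*I*pi/3))] = 0/12 = 0
  <chi_rho, chi_4> = (1/12)[1*(9)*conj(3) + 3*(1)*conj(-1) + 4*(1 + 2*exp(2*I*pi/3))*conj(0) + 4*(1 + 2*exp(-2*I*pi/3))*conj(0)]
      = (1/12)[(27) + (-3) + (0) + (0)] = 24/12 = 2
(Exp terms are combined using exp(i*s)*conj(exp(i*t)) = exp(i*(s-t)), and sums of them are collapsed using the identity that for every m > 1 the m distinct m-th roots of unity sum to 0, e.g. 1 + exp(2*I*pi/3) + exp(-2*I*pi/3) = 0.)
Dimension check: dim(rho) = sum (mult * dim) = 1*1 + 2*1 + 0*1 + 2*3 = 9 = chi_rho(e) = 9.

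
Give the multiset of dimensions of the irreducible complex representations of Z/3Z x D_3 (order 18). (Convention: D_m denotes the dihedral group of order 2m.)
Dimensions: 1, 1, 1, 1, 1, 1, 2, 2, 2

Why: There are 9 irreducibles (= number of conjugacy classes). Their dimensions d_i satisfy sum d_i^2 = |G| = 18: 1 + 1 + 1 + 1 + 1 + 1 + 4 + 4 + 4 = 18. (For the product with Z/3Z: each of the 3 1-dim characters of Z/3Z tensors with each irrep of D_3, giving 3 copies of each D_3-dimension.)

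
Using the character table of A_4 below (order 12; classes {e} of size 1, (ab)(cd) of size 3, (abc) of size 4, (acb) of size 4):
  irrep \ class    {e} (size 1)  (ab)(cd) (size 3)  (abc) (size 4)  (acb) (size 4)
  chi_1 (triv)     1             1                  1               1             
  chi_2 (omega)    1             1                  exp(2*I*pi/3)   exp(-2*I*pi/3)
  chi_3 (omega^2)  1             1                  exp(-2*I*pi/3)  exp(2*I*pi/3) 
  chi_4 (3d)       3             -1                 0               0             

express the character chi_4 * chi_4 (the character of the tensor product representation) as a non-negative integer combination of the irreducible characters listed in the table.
chi_4 tensor chi_4 = chi_1 + chi_2 + chi_3 + 2*chi_4 (all other irreducibles have multiplicity 0).

Why: The character of a tensor product is the pointwise product (chi_4 * chi_4)(C) = chi_4(C) * chi_4(C):
  {e}: (3)*(3), (ab)(cd): (-1)*(-1), (abc): (0)*(0), (acb): (0)*(0)
so (chi_4 * chi_4) takes values
  {e} -> 9, (ab)(cd) -> 1, (abc) -> 0, (acb) -> 0.
Now take the inner product of this character with each irreducible chi from the table, <chi_4*chi_4, chi> = (1/12) sum_C |C| (chi_4*chi_4)(C) conj(chi(C)):
  <chi_4*chi_4, chi_1> = (1/12)[1*(9)*conj(1) + 3*(1)*conj(1) + 4*(0)*conj(1) + 4*(0)*conj(1)]
      = (1/12)[(9) + (3) + (0) + (0)] = 12/12 = 1
  <chi_4*chi_4, chi_2> = (1/12)[1*(9)*conj(1) + 3*(1)*conj(1) + 4*(0)*conj(exp(2*I*pi/3)) + 4*(0)*conj(exp(-2*I*pi/3))]
      = (1/12)[(9) + (3) + (0) + (0)] = 12/12 = 1
  <chi_4*chi_4, chi_3> = (1/12)[1*(9)*conj(1) + 3*(1)*conj(1) + 4*(0)*conj(exp(-2*I*pi/3)) + 4*(0)*conj(exp(2*I*pi/3))]
      = (1/12)[(9) + (3) + (0) + (0)] = 12/12 = 1
  <chi_4*chi_4, chi_4> = (1/12)[1*(9)*conj(3) + 3*(1)*conj(-1) + 4*(0)*conj(0) + 4*(0)*conj(0)]
      = (1/12)[(27) + (-3) + (0) + (0)] = 24/12 = 2
(Exp terms are combined using exp(i*s)*conj(exp(i*t)) = exp(i*(s-t)), and sums of them are collapsed using the identity that for every m > 1 the m distinct m-th roots of unity sum to 0, e.g. 1 + exp(2*I*pi/3) + exp(-2*I*pi/3) = 0.)
Hence the multiplicities are chi_1: 1, chi_2: 1, chi_3: 1, chi_4: 2. Dimension check: dim(chi_4)*dim(chi_4) = 3*3 = 9 and sum (mult * dim) = 1*1 + 1*1 + 1*1 + 2*3 = 9.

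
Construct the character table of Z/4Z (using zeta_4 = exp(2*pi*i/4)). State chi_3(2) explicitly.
Character table of Z/4Z (irreps indexed chi_0,...,chi_3 with chi_k(m) = zeta_4^(k*m), zeta_4 = exp(2*pi*i/4)):
  irrep \ class  {0} (size 1)  {1} (size 1)  {2} (size 1)  {3} (size 1)
  chi_0          1             1             1             1           
  chi_1          1             I             -1            -I          
  chi_2          1             -1            1             -1          
  chi_3          1             -I            -1            I           

Spot check: chi_3(2) = zeta_4^(3*2) = zeta_4^6 = -1.

Explanation: Z/4Z is abelian, so all 4 irreducible complex representations are 1-dimensional. They are given by chi_k(m) = zeta_4^(k*m) for k = 0,...,3. Row orthogonality: sum_m chi_k(m) conj(chi_l(m)) = 4 * [k = l].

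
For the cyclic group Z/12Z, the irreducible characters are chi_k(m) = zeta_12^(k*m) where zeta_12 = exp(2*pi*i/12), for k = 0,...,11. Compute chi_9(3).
chi_9(3) = zeta_12^27 = I

Working: chi_9(3) = zeta_12^(9*3) = zeta_12^27. Since zeta_12^12 = 1, this equals zeta_12^3 = exp(2*pi*i*3/12) = I.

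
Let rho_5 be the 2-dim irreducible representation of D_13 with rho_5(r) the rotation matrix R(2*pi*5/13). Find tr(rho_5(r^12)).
chi_{rho_5}(r^12) = 2*cos(2*pi*5*12/13) = -2*cos(3*pi/13)

Justification: rho_5(r^12) is rotation by angle 2*pi*5*12/13, whose trace is 2*cos(2*pi*5*12/13) = -2*cos(3*pi/13).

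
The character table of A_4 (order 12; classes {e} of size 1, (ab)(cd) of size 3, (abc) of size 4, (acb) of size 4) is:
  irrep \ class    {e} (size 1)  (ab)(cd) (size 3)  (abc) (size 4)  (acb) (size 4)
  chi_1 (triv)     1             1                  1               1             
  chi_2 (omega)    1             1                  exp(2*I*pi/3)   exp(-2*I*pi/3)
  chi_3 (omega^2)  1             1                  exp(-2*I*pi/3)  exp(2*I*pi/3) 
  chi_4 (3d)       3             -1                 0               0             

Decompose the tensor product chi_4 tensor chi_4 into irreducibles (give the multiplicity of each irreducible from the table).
chi_4 tensor chi_4 = chi_1 + chi_2 + chi_3 + 2*chi_4 (all other irreducibles have multiplicity 0).

Solution. The character of a tensor product is the pointwise product (chi_4 * chi_4)(C) = chi_4(C) * chi_4(C):
  {e}: (3)*(3), (ab)(cd): (-1)*(-1), (abc): (0)*(0), (acb): (0)*(0)
so (chi_4 * chi_4) takes values
  {e} -> 9, (ab)(cd) -> 1, (abc) -> 0, (acb) -> 0.
Now take the inner product of this character with each irreducible chi from the table, <chi_4*chi_4, chi> = (1/12) sum_C |C| (chi_4*chi_4)(C) conj(chi(C)):
  <chi_4*chi_4, chi_1> = (1/12)[1*(9)*conj(1) + 3*(1)*conj(1) + 4*(0)*conj(1) + 4*(0)*conj(1)]
      = (1/12)[(9) + (3) + (0) + (0)] = 12/12 = 1
  <chi_4*chi_4, chi_2> = (1/12)[1*(9)*conj(1) + 3*(1)*conj(1) + 4*(0)*conj(exp(2*I*pi/3)) + 4*(0)*conj(exp(-2*I*pi/3))]
      = (1/12)[(9) + (3) + (0) + (0)] = 12/12 = 1
  <chi_4*chi_4, chi_3> = (1/12)[1*(9)*conj(1) + 3*(1)*conj(1) + 4*(0)*conj(exp(-2*I*pi/3)) + 4*(0)*conj(exp(2*I*pi/3))]
      = (1/12)[(9) + (3) + (0) + (0)] = 12/12 = 1
  <chi_4*chi_4, chi_4> = (1/12)[1*(9)*conj(3) + 3*(1)*conj(-1) + 4*(0)*conj(0) + 4*(0)*conj(0)]
      = (1/12)[(27) + (-3) + (0) + (0)] = 24/12 = 2
(Exp terms are combined using exp(i*s)*conj(exp(i*t)) = exp(i*(s-t)), and sums of them are collapsed using the identity that for every m > 1 the m distinct m-th roots of unity sum to 0, e.g. 1 + exp(2*I*pi/3) + exp(-2*I*pi/3) = 0.)
Hence the multiplicities are chi_1: 1, chi_2: 1, chi_3: 1, chi_4: 2. Dimension check: dim(chi_4)*dim(chi_4) = 3*3 = 9 and sum (mult * dim) = 1*1 + 1*1 + 1*1 + 2*3 = 9.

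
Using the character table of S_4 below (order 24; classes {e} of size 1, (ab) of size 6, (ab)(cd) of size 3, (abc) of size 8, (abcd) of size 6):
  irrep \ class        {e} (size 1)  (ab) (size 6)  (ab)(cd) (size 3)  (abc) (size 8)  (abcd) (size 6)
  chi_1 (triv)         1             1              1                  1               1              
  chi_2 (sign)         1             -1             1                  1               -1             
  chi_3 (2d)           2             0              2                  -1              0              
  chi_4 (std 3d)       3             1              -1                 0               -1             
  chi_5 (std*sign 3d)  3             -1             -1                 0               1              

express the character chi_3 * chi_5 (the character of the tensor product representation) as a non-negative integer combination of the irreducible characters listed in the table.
chi_3 tensor chi_5 = chi_4 + chi_5 (all other irreducibles have multiplicity 0).

Reasoning: The character of a tensor product is the pointwise product (chi_3 * chi_5)(C) = chi_3(C) * chi_5(C):
  {e}: (2)*(3), (ab): (0)*(-1), (ab)(cd): (2)*(-1), (abc): (-1)*(0), (abcd): (0)*(1)
so (chi_3 * chi_5) takes values
  {e} -> 6, (ab) -> 0, (ab)(cd) -> -2, (abc) -> 0, (abcd) -> 0.
Now take the inner product of this character with each irreducible chi from the table, <chi_3*chi_5, chi> = (1/24) sum_C |C| (chi_3*chi_5)(C) conj(chi(C)):
  <chi_3*chi_5, chi_1> = (1/24)[1*(6)*conj(1) + 6*(0)*conj(1) + 3*(-2)*conj(1) + 8*(0)*conj(1) + 6*(0)*conj(1)]
      = (1/24)[(6) + (0) + (-6) + (0) + (0)] = 0/24 = 0
  <chi_3*chi_5, chi_2> = (1/24)[1*(6)*conj(1) + 6*(0)*conj(-1) + 3*(-2)*conj(1) + 8*(0)*conj(1) + 6*(0)*conj(-1)]
      = (1/24)[(6) + (0) + (-6) + (0) + (0)] = 0/24 = 0
  <chi_3*chi_5, chi_3> = (1/24)[1*(6)*conj(2) + 6*(0)*conj(0) + 3*(-2)*conj(2) + 8*(0)*conj(-1) + 6*(0)*conj(0)]
      = (1/24)[(12) + (0) + (-12) + (0) + (0)] = 0/24 = 0
  <chi_3*chi_5, chi_4> = (1/24)[1*(6)*conj(3) + 6*(0)*conj(1) + 3*(-2)*conj(-1) + 8*(0)*conj(0) + 6*(0)*conj(-1)]
      = (1/24)[(18) + (0) + (6) + (0) + (0)] = 24/24 = 1
  <chi_3*chi_5, chi_5> = (1/24)[1*(6)*conj(3) + 6*(0)*conj(-1) + 3*(-2)*conj(-1) + 8*(0)*conj(0) + 6*(0)*conj(1)]
      = (1/24)[(18) + (0) + (6) + (0) + (0)] = 24/24 = 1
Hence the multiplicities are chi_4: 1, chi_5: 1. Dimension check: dim(chi_3)*dim(chi_5) = 2*3 = 6 and sum (mult * dim) = 1*3 + 1*3 = 6.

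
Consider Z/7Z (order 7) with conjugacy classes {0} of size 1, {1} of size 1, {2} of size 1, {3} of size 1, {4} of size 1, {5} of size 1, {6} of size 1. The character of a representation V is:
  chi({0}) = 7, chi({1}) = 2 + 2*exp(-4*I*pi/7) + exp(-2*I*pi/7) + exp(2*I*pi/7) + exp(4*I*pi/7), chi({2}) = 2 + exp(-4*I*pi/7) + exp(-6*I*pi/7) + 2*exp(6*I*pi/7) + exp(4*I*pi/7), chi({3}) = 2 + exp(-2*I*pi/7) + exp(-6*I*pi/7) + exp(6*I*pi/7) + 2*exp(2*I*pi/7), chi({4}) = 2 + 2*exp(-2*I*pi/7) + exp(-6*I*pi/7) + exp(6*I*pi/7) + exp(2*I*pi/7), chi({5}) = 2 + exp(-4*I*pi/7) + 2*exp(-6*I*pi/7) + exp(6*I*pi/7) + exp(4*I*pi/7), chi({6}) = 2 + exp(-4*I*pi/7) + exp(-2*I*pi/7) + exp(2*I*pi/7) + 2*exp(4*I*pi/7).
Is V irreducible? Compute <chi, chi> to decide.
Not irreducible (reducible): <chi, chi> = 11 > 1.

Explanation: <chi, chi> = (1/|G|) sum_C |C| * |chi(C)|^2 = (1/7)[1*|7|^2 + 1*|2 + 2*exp(-4*I*pi/7) + exp(-2*I*pi/7) + exp(2*I*pi/7) + exp(4*I*pi/7)|^2 + 1*|2 + exp(-4*I*pi/7) + exp(-6*I*pi/7) + 2*exp(6*I*pi/7) + exp(4*I*pi/7)|^2 + 1*|2 + exp(-2*I*pi/7) + exp(-6*I*pi/7) + exp(6*I*pi/7) + 2*exp(2*I*pi/7)|^2 + 1*|2 + 2*exp(-2*I*pi/7) + exp(-6*I*pi/7) + exp(6*I*pi/7) + exp(2*I*pi/7)|^2 + 1*|2 + exp(-4*I*pi/7) + 2*exp(-6*I*pi/7) + exp(6*I*pi/7) + exp(4*I*pi/7)|^2 + 1*|2 + exp(-4*I*pi/7) + exp(-2*I*pi/7) + exp(2*I*pi/7) + 2*exp(4*I*pi/7)|^2]
  = (1/7)[(49) + (11 + 7*exp(-4*I*pi/7) + 7*exp(-2*I*pi/7) + 5*exp(-6*I*pi/7) + 5*exp(6*I*pi/7) + 7*exp(2*I*pi/7) + 7*exp(4*I*pi/7)) + (11 + 7*exp(-4*I*pi/7) + 5*exp(-2*I*pi/7) + 7*exp(-6*I*pi/7) + 7*exp(6*I*pi/7) + 5*exp(2*I*pi/7) + 7*exp(4*I*pi/7)) + (11 + 7*exp(-2*I*pi/7) + 5*exp(-4*I*pi/7) + 7*exp(-6*I*pi/7) + 7*exp(6*I*pi/7) + 5*exp(4*I*pi/7) + 7*exp(2*I*pi/7)) + (11 + 7*exp(-2*I*pi/7) + 5*exp(-4*I*pi/7) + 7*exp(-6*I*pi/7) + 7*exp(6*I*pi/7) + 5*exp(4*I*pi/7) + 7*exp(2*I*pi/7)) + (11 + 7*exp(-4*I*pi/7) + 5*exp(-2*I*pi/7) + 7*exp(-6*I*pi/7) + 7*exp(6*I*pi/7) + 5*exp(2*I*pi/7) + 7*exp(4*I*pi/7)) + (11 + 7*exp(-4*I*pi/7) + 7*exp(-2*I*pi/7) + 5*exp(-6*I*pi/7) + 5*exp(6*I*pi/7) + 7*exp(2*I*pi/7) + 7*exp(4*I*pi/7))] = 77/7 = 11.
(Exp terms are combined using exp(i*s)*conj(exp(i*t)) = exp(i*(s-t)), and sums of them are collapsed using the identity that for every m > 1 the m distinct m-th roots of unity sum to 0, e.g. 1 + exp(2*I*pi/3) + exp(-2*I*pi/3) = 0.)
A character is irreducible iff <chi, chi> = 1, so this representation is reducible.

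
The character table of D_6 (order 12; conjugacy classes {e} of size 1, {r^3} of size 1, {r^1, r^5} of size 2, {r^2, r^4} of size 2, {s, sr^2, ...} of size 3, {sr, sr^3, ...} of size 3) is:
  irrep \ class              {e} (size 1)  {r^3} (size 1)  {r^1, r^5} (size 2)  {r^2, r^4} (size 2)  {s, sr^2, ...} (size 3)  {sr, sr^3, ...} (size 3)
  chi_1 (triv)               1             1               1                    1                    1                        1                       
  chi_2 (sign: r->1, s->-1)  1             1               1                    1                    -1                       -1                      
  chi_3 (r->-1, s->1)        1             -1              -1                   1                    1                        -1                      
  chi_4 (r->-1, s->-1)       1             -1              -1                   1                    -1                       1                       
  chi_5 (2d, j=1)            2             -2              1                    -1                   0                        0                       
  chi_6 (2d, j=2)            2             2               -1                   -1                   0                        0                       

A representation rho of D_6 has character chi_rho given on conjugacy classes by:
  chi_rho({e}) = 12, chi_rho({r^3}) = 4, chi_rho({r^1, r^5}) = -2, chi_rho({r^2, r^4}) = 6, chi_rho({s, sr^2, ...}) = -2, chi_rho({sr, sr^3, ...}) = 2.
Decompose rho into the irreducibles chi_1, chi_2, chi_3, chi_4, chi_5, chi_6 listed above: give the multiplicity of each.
Multiplicities: chi_1: 2, chi_2: 2, chi_3: 1, chi_4: 3, chi_5: 0, chi_6: 2.

Derivation: Use <chi_rho, chi> = (1/|G|) sum_C |C| * chi_rho(C) * conj(chi(C)) with |G| = 12 for each irreducible chi in the table:
  <chi_rho, chi_1> = (1/12)[1*(12)*conj(1) + 1*(4)*conj(1) + 2*(-2)*conj(1) + 2*(6)*conj(1) + 3*(-2)*conj(1) + 3*(2)*conj(1)]
      = (1/12)[(12) + (4) + (-4) + (12) + (-6) + (6)] = 24/12 = 2
  <chi_rho, chi_2> = (1/12)[1*(12)*conj(1) + 1*(4)*conj(1) + 2*(-2)*conj(1) + 2*(6)*conj(1) + 3*(-2)*conj(-1) + 3*(2)*conj(-1)]
      = (1/12)[(12) + (4) + (-4) + (12) + (6) + (-6)] = 24/12 = 2
  <chi_rho, chi_3> = (1/12)[1*(12)*conj(1) + 1*(4)*conj(-1) + 2*(-2)*conj(-1) + 2*(6)*conj(1) + 3*(-2)*conj(1) + 3*(2)*conj(-1)]
      = (1/12)[(12) + (-4) + (4) + (12) + (-6) + (-6)] = 12/12 = 1
  <chi_rho, chi_4> = (1/12)[1*(12)*conj(1) + 1*(4)*conj(-1) + 2*(-2)*conj(-1) + 2*(6)*conj(1) + 3*(-2)*conj(-1) + 3*(2)*conj(1)]
      = (1/12)[(12) + (-4) + (4) + (12) + (6) + (6)] = 36/12 = 3
  <chi_rho, chi_5> = (1/12)[1*(12)*conj(2) + 1*(4)*conj(-2) + 2*(-2)*conj(1) + 2*(6)*conj(-1) + 3*(-2)*conj(0) + 3*(2)*conj(0)]
      = (1/12)[(24) + (-8) + (-4) + (-12) + (0) + (0)] = 0/12 = 0
  <chi_rho, chi_6> = (1/12)[1*(12)*conj(2) + 1*(4)*conj(2) + 2*(-2)*conj(-1) + 2*(6)*conj(-1) + 3*(-2)*conj(0) + 3*(2)*conj(0)]
      = (1/12)[(24) + (8) + (4) + (-12) + (0) + (0)] = 24/12 = 2
Dimension check: dim(rho) = sum (mult * dim) = 2*1 + 2*1 + 1*1 + 3*1 + 0*2 + 2*2 = 12 = chi_rho(e) = 12.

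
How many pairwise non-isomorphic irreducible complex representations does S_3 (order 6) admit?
3

Justification: The number of irreducible complex representations of a finite group equals its number of conjugacy classes. Conjugacy classes in S_3 correspond to cycle types, i.e. partitions of 3; there are p(3) = 3 of them, so S_3 (order 6) has exactly 3 irreducible complex representations.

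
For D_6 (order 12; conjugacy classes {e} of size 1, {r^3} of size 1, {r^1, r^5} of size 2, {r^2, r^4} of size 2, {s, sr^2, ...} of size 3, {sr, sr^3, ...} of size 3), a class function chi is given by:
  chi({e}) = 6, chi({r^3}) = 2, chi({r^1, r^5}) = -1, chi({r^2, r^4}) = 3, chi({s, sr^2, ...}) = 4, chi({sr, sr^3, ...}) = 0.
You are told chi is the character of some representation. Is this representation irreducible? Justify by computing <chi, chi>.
Not irreducible (reducible): <chi, chi> = 9 > 1.

Proof sketch: <chi, chi> = (1/|G|) sum_C |C| * |chi(C)|^2 = (1/12)[1*|6|^2 + 1*|2|^2 + 2*|-1|^2 + 2*|3|^2 + 3*|4|^2 + 3*|0|^2]
  = (1/12)[(36) + (4) + (2) + (18) + (48) + (0)] = 108/12 = 9.
A character is irreducible iff <chi, chi> = 1, so this representation is reducible.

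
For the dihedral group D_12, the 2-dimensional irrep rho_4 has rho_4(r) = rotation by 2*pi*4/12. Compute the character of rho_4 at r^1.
chi_{rho_4}(r^1) = 2*cos(2*pi*4*1/12) = -1

Derivation: rho_4(r^1) is rotation by angle 2*pi*4*1/12, whose trace is 2*cos(2*pi*4*1/12) = -1.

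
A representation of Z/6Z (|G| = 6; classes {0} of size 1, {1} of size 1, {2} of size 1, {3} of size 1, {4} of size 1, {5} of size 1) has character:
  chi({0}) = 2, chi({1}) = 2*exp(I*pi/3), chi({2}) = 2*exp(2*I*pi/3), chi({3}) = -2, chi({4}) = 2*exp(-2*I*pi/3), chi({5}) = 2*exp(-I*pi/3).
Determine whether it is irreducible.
Not irreducible (reducible): <chi, chi> = 4 > 1.

<chi, chi> = (1/|G|) sum_C |C| * |chi(C)|^2 = (1/6)[1*|2|^2 + 1*|2*exp(I*pi/3)|^2 + 1*|2*exp(2*I*pi/3)|^2 + 1*|-2|^2 + 1*|2*exp(-2*I*pi/3)|^2 + 1*|2*exp(-I*pi/3)|^2]
  = (1/6)[(4) + (4) + (4) + (4) + (4) + (4)] = 24/6 = 4.
(Exp terms are combined using exp(i*s)*conj(exp(i*t)) = exp(i*(s-t)), and sums of them are collapsed using the identity that for every m > 1 the m distinct m-th roots of unity sum to 0, e.g. 1 + exp(2*I*pi/3) + exp(-2*I*pi/3) = 0.)
A character is irreducible iff <chi, chi> = 1, so this representation is reducible.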